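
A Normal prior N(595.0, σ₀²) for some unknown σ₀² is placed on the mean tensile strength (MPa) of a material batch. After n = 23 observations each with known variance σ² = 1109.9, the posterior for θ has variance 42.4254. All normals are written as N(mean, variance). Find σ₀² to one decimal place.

For the Normal–Normal model with known σ², precisions add: τ_n = τ₀ + n/σ².
So 1/σ₀² = 1/42.4254 − 23/1109.9 = 0.023571 − 0.020723 = 0.002848.
Hence σ₀² = 1/0.002848 ≈ 351.1.

σ₀² = 351.1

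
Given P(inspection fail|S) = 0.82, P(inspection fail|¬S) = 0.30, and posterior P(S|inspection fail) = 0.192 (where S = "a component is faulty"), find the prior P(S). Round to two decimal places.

In odds form, posterior odds = prior odds × likelihood ratio, so prior odds = posterior odds ÷ LR.
Posterior odds = 0.192/(1−0.192) = 0.2376. LR = 0.82/0.30 = 2.7333.
Prior odds = 0.2376/2.7333 = 0.0869, so P(S) = 0.0869/(1+0.0869) ≈ 0.08.

P(S) = 0.08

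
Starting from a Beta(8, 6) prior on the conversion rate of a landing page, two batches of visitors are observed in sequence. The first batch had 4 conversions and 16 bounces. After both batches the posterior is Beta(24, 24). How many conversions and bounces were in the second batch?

12 conversions and 2 bounces

Because Beta–binomial updating is additive in the counts, the combined data contributed (α_post−α_prior, β_post−β_prior) successes and failures.
Total across both batches: 24−8=16 conversions, 24−6=18 bounces.
Subtract the first batch: 16−4=12 conversions and 18−16=2 bounces.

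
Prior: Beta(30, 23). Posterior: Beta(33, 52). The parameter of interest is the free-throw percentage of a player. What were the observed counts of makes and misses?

A Beta(α, β) prior with s successes and f failures in binomial data gives a Beta(α+s, β+f) posterior.
So s = 33 − 30 = 3 and f = 52 − 23 = 29.

3 makes and 29 misses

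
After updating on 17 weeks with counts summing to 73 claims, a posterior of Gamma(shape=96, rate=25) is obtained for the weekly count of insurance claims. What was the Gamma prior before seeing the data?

Gamma–Poisson conjugacy: posterior shape = α + Σxᵢ, posterior rate = β + n.
So α = 96 − 73 = 23 and β = 25 − 17 = 8.

Gamma(shape=23, rate=8)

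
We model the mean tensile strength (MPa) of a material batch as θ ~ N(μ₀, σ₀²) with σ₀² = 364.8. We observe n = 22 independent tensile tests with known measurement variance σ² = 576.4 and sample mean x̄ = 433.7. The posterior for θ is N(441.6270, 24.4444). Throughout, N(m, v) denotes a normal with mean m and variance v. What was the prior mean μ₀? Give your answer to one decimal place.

μ₀ = 552.0

With known observation variance, the Normal–Normal posterior has precision τ_n = τ₀ + n/σ² and mean μ_n = (τ₀μ₀ + (n/σ²)x̄)/τ_n.
Here τ₀ = 1/364.8 = 0.002741 and τ_data = 22/576.4 = 0.038168, so τ_n = 0.040909.
Rearranging for μ₀: μ₀ = (μ_n·τ_n − τ_data·x̄)/τ₀ = (441.6270·0.040909 − 0.038168·433.7) / 0.002741 = 1.513057/0.002741 ≈ 552.0.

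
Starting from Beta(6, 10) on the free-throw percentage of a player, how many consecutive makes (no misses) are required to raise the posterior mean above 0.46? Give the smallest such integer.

After k makes and 0 misses the posterior is Beta(6+k, 10), with mean (6+k)/(6+10+k).
Set (6+k)/(16+k) > 0.46 and solve: k > (0.46·16 − 6)/(1 − 0.46) = 2.519.
The smallest integer exceeding 2.519 is 3, and checking k=3: (9)/(19) = 0.4737 > 0.46.

k = 3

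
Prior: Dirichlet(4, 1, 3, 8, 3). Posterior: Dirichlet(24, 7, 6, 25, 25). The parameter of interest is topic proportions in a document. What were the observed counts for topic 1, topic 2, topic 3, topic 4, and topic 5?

counts (20, 6, 3, 17, 22)

For a Dirichlet(α) prior with multinomial counts c, the posterior is Dirichlet(α + c) componentwise.
Counts are posterior − prior componentwise: 24−4=20, 7−1=6, 6−3=3, 25−8=17, 25−3=22.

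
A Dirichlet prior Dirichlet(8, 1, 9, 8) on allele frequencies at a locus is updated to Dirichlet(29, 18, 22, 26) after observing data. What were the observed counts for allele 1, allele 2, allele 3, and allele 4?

For a Dirichlet(α) prior with multinomial counts c, the posterior is Dirichlet(α + c) componentwise.
Counts are posterior − prior componentwise: 29−8=21, 18−1=17, 22−9=13, 26−8=18.

counts (21, 17, 13, 18)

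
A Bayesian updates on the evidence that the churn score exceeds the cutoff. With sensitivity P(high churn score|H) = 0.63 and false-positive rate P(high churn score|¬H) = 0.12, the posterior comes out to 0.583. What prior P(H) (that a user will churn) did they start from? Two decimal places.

P(H) = 0.21

In odds form, posterior odds = prior odds × likelihood ratio, so prior odds = posterior odds ÷ LR.
Posterior odds = 0.583/(1−0.583) = 1.3981. LR = 0.63/0.12 = 5.2500.
Prior odds = 1.3981/5.2500 = 0.2663, so P(H) = 0.2663/(1+0.2663) ≈ 0.21.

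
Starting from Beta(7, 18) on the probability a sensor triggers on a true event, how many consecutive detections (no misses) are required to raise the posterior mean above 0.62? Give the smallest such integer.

After k detections and 0 misses the posterior is Beta(7+k, 18), with mean (7+k)/(7+18+k).
Set (7+k)/(25+k) > 0.62 and solve: k > (0.62·25 − 7)/(1 − 0.62) = 22.368.
The smallest integer exceeding 22.368 is 23, and checking k=23: (30)/(48) = 0.6250 > 0.62.

k = 23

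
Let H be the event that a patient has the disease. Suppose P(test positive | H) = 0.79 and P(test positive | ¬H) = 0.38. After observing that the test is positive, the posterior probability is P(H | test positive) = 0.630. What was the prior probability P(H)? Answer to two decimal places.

P(H) = 0.45

Bayes' rule in odds form gives O(H|E) = O(H)·[P(E|H)/P(E|¬H)], hence O(H) = O(H|E)/LR.
Posterior odds = 0.630/(1−0.630) = 1.7027. LR = 0.79/0.38 = 2.0789.
Prior odds = 1.7027/2.0789 = 0.8190, so P(H) = 0.8190/(1+0.8190) ≈ 0.45.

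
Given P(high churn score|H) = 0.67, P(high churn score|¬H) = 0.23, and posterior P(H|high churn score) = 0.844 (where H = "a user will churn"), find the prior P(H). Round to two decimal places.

P(H) = 0.65

Bayes' rule in odds form gives O(H|E) = O(H)·[P(E|H)/P(E|¬H)], hence O(H) = O(H|E)/LR.
Posterior odds = 0.844/(1−0.844) = 5.4103. LR = 0.67/0.23 = 2.9130.
Prior odds = 5.4103/2.9130 = 1.8573, so P(H) = 1.8573/(1+1.8573) ≈ 0.65.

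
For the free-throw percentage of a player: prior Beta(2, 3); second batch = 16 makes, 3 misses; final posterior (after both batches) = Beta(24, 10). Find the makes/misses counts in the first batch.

6 makes and 4 misses

Sequential conjugate updates are equivalent to a single update on the pooled data, so total successes = posterior α − prior α and total failures = posterior β − prior β.
Total across both batches: 24−2=22 makes, 10−3=7 misses.
Subtract the second batch: 22−16=6 makes and 7−3=4 misses.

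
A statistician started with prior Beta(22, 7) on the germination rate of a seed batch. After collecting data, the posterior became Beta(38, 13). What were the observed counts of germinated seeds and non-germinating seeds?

16 germinated seeds and 6 non-germinating seeds

Beta is conjugate to the binomial likelihood: posterior = Beta(a+s, b+f).
So s = 38 − 22 = 16 and f = 13 − 7 = 6.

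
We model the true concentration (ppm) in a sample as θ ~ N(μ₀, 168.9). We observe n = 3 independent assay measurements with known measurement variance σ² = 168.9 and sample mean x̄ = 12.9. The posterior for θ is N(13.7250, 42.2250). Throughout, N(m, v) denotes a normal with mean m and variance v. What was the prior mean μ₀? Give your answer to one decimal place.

The posterior mean is a precision-weighted average: μ_n = (τ₀μ₀ + τ_data·x̄)/(τ₀+τ_data), with τ₀=1/σ₀² and τ_data=n/σ².
Here τ₀ = 1/168.9 = 0.005921 and τ_data = 3/168.9 = 0.017762, so τ_n = 0.023683.
Rearranging for μ₀: μ₀ = (μ_n·τ_n − τ_data·x̄)/τ₀ = (13.7250·0.023683 − 0.017762·12.9) / 0.005921 = 0.095919/0.005921 ≈ 16.2.

μ₀ = 16.2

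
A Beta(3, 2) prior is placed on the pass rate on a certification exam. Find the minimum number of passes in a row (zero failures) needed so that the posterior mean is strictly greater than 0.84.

After k passes and 0 failures the posterior is Beta(3+k, 2), with mean (3+k)/(3+2+k).
Set (3+k)/(5+k) > 0.84 and solve: k > (0.84·5 − 3)/(1 − 0.84) = 7.500.
The smallest integer exceeding 7.500 is 8, and checking k=8: (11)/(13) = 0.8462 > 0.84.

k = 8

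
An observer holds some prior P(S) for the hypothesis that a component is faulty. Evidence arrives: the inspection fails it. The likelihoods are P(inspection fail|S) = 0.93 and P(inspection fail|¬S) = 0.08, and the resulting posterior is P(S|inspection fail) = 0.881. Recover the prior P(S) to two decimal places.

In odds form, posterior odds = prior odds × likelihood ratio, so prior odds = posterior odds ÷ LR.
Posterior odds = 0.881/(1−0.881) = 7.4034. LR = 0.93/0.08 = 11.6250.
Prior odds = 7.4034/11.6250 = 0.6369, so P(S) = 0.6369/(1+0.6369) ≈ 0.39.

P(S) = 0.39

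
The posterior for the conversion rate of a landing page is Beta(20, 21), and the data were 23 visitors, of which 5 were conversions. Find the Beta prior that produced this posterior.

Beta is conjugate to the binomial likelihood: posterior = Beta(a+s, b+f).
So a = 20 − 5 = 15 and b = 21 − 18 = 3.

Beta(15, 3)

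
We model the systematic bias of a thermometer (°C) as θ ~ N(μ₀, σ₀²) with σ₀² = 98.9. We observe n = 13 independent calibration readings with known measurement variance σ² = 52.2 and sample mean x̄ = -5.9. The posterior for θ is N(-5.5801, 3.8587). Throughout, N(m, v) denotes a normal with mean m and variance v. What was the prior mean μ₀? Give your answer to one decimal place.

The posterior mean is a precision-weighted average: μ_n = (τ₀μ₀ + τ_data·x̄)/(τ₀+τ_data), with τ₀=1/σ₀² and τ_data=n/σ².
Here τ₀ = 1/98.9 = 0.010111 and τ_data = 13/52.2 = 0.249042, so τ_n = 0.259153.
Rearranging for μ₀: μ₀ = (μ_n·τ_n − τ_data·x̄)/τ₀ = (-5.5801·0.259153 − 0.249042·-5.9) / 0.010111 = 0.023248/0.010111 ≈ 2.3.

μ₀ = 2.3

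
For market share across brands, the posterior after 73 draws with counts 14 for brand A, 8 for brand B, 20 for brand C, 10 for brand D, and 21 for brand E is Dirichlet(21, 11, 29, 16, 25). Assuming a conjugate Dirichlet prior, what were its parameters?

Dirichlet(7, 3, 9, 6, 4)

For a Dirichlet(α) prior with multinomial counts c, the posterior is Dirichlet(α + c) componentwise.
Subtract each count from the matching posterior parameter: 21−14=7, 11−8=3, 29−20=9, 16−10=6, 25−21=4.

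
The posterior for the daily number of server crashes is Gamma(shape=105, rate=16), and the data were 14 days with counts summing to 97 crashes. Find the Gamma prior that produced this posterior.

Gamma(shape=8, rate=2)

A Gamma(α, β) prior (rate parametrization) on a Poisson rate with n observations summing to S gives posterior Gamma(α+S, β+n).
So α = 105 − 97 = 8 and β = 16 − 14 = 2.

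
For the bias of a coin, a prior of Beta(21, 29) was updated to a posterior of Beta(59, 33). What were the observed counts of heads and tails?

38 heads and 4 tails

A Beta(α, β) prior with s successes and f failures in binomial data gives a Beta(α+s, β+f) posterior.
So s = 59 − 21 = 38 and f = 33 − 29 = 4.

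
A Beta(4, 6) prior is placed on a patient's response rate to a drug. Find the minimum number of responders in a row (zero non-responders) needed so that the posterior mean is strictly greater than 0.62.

After k responders and 0 non-responders the posterior is Beta(4+k, 6), with mean (4+k)/(4+6+k).
Set (4+k)/(10+k) > 0.62 and solve: k > (0.62·10 − 4)/(1 − 0.62) = 5.789.
The smallest integer exceeding 5.789 is 6, and checking k=6: (10)/(16) = 0.6250 > 0.62.

k = 6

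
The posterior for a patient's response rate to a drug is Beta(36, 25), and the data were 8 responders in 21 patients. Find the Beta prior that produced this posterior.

A Beta(α, β) prior with s successes and f failures in binomial data gives a Beta(α+s, β+f) posterior.
So α = 36 − 8 = 28 and β = 25 − 13 = 12.

Beta(28, 12)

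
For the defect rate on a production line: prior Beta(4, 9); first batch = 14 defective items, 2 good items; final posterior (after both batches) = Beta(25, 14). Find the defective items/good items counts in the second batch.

Because Beta–binomial updating is additive in the counts, the combined data contributed (α_post−α_prior, β_post−β_prior) successes and failures.
Total across both batches: 25−4=21 defective items, 14−9=5 good items.
Subtract the first batch: 21−14=7 defective items and 5−2=3 good items.

7 defective items and 3 good items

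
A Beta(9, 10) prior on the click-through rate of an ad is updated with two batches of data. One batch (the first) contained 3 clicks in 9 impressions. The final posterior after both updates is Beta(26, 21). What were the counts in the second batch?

14 clicks and 5 non-clicks

Because Beta–binomial updating is additive in the counts, the combined data contributed (α_post−α_prior, β_post−β_prior) successes and failures.
Total across both batches: 26−9=17 clicks, 21−10=11 non-clicks.
Subtract the first batch: 17−3=14 clicks and 11−6=5 non-clicks.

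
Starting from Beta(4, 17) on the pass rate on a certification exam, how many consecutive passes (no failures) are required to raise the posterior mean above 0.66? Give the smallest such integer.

After k passes and 0 failures the posterior is Beta(4+k, 17), with mean (4+k)/(4+17+k).
Set (4+k)/(21+k) > 0.66 and solve: k > (0.66·21 − 4)/(1 − 0.66) = 29.000.
The smallest integer exceeding 29.000 is 30.

k = 30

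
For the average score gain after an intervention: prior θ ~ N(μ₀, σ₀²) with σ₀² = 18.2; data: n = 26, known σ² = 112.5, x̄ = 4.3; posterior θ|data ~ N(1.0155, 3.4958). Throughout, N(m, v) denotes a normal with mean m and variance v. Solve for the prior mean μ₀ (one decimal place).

μ₀ = -12.8

The posterior mean is a precision-weighted average: μ_n = (τ₀μ₀ + τ_data·x̄)/(τ₀+τ_data), with τ₀=1/σ₀² and τ_data=n/σ².
Here τ₀ = 1/18.2 = 0.054945 and τ_data = 26/112.5 = 0.231111, so τ_n = 0.286056.
Rearranging for μ₀: μ₀ = (μ_n·τ_n − τ_data·x̄)/τ₀ = (1.0155·0.286056 − 0.231111·4.3) / 0.054945 = -0.703287/0.054945 ≈ -12.8.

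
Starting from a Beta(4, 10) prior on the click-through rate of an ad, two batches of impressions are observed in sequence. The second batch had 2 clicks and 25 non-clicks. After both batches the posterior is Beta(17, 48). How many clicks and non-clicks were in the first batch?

11 clicks and 13 non-clicks

Because Beta–binomial updating is additive in the counts, the combined data contributed (α_post−α_prior, β_post−β_prior) successes and failures.
Total across both batches: 17−4=13 clicks, 48−10=38 non-clicks.
Subtract the second batch: 13−2=11 clicks and 38−25=13 non-clicks.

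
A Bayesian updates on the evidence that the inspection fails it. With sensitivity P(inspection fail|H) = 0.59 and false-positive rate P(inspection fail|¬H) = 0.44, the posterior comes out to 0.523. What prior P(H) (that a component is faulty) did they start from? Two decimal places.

In odds form, posterior odds = prior odds × likelihood ratio, so prior odds = posterior odds ÷ LR.
Posterior odds = 0.523/(1−0.523) = 1.0964. LR = 0.59/0.44 = 1.3409.
Prior odds = 1.0964/1.3409 = 0.8177, so P(H) = 0.8177/(1+0.8177) ≈ 0.45.

P(H) = 0.45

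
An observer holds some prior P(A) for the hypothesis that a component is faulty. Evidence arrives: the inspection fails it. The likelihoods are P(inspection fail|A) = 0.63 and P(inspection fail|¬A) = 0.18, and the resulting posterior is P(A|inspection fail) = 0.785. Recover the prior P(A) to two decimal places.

P(A) = 0.51

In odds form, posterior odds = prior odds × likelihood ratio, so prior odds = posterior odds ÷ LR.
Posterior odds = 0.785/(1−0.785) = 3.6512. LR = 0.63/0.18 = 3.5000.
Prior odds = 3.6512/3.5000 = 1.0432, so P(A) = 1.0432/(1+1.0432) ≈ 0.51.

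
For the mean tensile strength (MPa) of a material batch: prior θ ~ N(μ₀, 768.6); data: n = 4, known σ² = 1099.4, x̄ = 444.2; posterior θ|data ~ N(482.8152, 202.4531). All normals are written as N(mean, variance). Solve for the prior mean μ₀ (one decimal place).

With known observation variance, the Normal–Normal posterior has precision τ_n = τ₀ + n/σ² and mean μ_n = (τ₀μ₀ + (n/σ²)x̄)/τ_n.
Here τ₀ = 1/768.6 = 0.001301 and τ_data = 4/1099.4 = 0.003638, so τ_n = 0.004939.
Rearranging for μ₀: μ₀ = (μ_n·τ_n − τ_data·x̄)/τ₀ = (482.8152·0.004939 − 0.003638·444.2) / 0.001301 = 0.768625/0.001301 ≈ 590.8.

μ₀ = 590.8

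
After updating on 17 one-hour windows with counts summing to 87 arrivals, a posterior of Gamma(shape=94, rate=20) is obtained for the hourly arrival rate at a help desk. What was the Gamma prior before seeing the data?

Gamma–Poisson conjugacy: posterior shape = α + Σxᵢ, posterior rate = β + n.
So α = 94 − 87 = 7 and β = 20 − 17 = 3.

Gamma(shape=7, rate=3)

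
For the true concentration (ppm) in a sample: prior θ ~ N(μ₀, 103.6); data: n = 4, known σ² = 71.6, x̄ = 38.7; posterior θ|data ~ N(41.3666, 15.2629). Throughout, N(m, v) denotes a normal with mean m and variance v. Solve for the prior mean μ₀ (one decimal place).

μ₀ = 56.8

With known observation variance, the Normal–Normal posterior has precision τ_n = τ₀ + n/σ² and mean μ_n = (τ₀μ₀ + (n/σ²)x̄)/τ_n.
Here τ₀ = 1/103.6 = 0.009653 and τ_data = 4/71.6 = 0.055866, so τ_n = 0.065519.
Rearranging for μ₀: μ₀ = (μ_n·τ_n − τ_data·x̄)/τ₀ = (41.3666·0.065519 − 0.055866·38.7) / 0.009653 = 0.548284/0.009653 ≈ 56.8.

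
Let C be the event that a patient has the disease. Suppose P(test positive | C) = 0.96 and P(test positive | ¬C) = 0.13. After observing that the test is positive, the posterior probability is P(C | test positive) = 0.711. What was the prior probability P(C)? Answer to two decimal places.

P(C) = 0.25

Bayes' rule in odds form gives O(C|E) = O(C)·[P(E|C)/P(E|¬C)], hence O(C) = O(C|E)/LR.
Posterior odds = 0.711/(1−0.711) = 2.4602. LR = 0.96/0.13 = 7.3846.
Prior odds = 2.4602/7.3846 = 0.3332, so P(C) = 0.3332/(1+0.3332) ≈ 0.25.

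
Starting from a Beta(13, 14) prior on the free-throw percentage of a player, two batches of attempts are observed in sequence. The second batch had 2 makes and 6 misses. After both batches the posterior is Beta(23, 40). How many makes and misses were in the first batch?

8 makes and 20 misses

Because Beta–binomial updating is additive in the counts, the combined data contributed (α_post−α_prior, β_post−β_prior) successes and failures.
Total across both batches: 23−13=10 makes, 40−14=26 misses.
Subtract the second batch: 10−2=8 makes and 26−6=20 misses.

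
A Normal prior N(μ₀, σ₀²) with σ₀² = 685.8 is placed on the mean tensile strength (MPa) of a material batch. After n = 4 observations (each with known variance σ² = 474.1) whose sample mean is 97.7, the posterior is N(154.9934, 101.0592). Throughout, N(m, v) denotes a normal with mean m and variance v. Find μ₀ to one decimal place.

μ₀ = 486.5

The posterior mean is a precision-weighted average: μ_n = (τ₀μ₀ + τ_data·x̄)/(τ₀+τ_data), with τ₀=1/σ₀² and τ_data=n/σ².
Here τ₀ = 1/685.8 = 0.001458 and τ_data = 4/474.1 = 0.008437, so τ_n = 0.009895.
Rearranging for μ₀: μ₀ = (μ_n·τ_n − τ_data·x̄)/τ₀ = (154.9934·0.009895 − 0.008437·97.7) / 0.001458 = 0.709365/0.001458 ≈ 486.5.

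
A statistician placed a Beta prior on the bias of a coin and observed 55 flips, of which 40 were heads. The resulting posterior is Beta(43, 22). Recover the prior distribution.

Beta(3, 7)

Beta is conjugate to the binomial likelihood: posterior = Beta(α+s, β+f).
Subtract the data counts: 43−40=3, 22−15=7.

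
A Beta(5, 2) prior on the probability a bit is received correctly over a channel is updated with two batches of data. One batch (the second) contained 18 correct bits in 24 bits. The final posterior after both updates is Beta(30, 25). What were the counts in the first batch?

Sequential conjugate updates are equivalent to a single update on the pooled data, so total successes = posterior α − prior α and total failures = posterior β − prior β.
Total across both batches: 30−5=25 correct bits, 25−2=23 errors.
Subtract the second batch: 25−18=7 correct bits and 23−6=17 errors.

7 correct bits and 17 errors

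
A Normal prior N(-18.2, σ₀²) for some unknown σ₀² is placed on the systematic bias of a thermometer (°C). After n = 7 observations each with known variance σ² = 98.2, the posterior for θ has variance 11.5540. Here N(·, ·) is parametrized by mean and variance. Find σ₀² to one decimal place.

σ₀² = 65.5

For the Normal–Normal model with known σ², precisions add: τ_n = τ₀ + n/σ².
So 1/σ₀² = 1/11.5540 − 7/98.2 = 0.086550 − 0.071283 = 0.015267.
Hence σ₀² = 1/0.015267 ≈ 65.5.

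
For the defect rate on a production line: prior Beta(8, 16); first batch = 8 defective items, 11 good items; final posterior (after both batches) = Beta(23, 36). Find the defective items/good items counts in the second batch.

Sequential conjugate updates are equivalent to a single update on the pooled data, so total successes = posterior α − prior α and total failures = posterior β − prior β.
Total across both batches: 23−8=15 defective items, 36−16=20 good items.
Subtract the first batch: 15−8=7 defective items and 20−11=9 good items.

7 defective items and 9 good items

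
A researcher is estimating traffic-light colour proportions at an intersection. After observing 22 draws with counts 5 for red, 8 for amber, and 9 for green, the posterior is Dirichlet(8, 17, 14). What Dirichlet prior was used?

Dirichlet(3, 9, 5)

For a Dirichlet(α) prior with multinomial counts c, the posterior is Dirichlet(α + c) componentwise.
Subtract each count from the matching posterior parameter: 8−5=3, 17−8=9, 14−9=5.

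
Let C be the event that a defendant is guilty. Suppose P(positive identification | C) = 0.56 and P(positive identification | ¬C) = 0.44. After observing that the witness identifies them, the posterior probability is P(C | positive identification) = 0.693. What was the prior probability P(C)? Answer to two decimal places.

P(C) = 0.64

Bayes' rule in odds form gives O(C|E) = O(C)·[P(E|C)/P(E|¬C)], hence O(C) = O(C|E)/LR.
Posterior odds = 0.693/(1−0.693) = 2.2573. LR = 0.56/0.44 = 1.2727.
Prior odds = 2.2573/1.2727 = 1.7736, so P(C) = 1.7736/(1+1.7736) ≈ 0.64.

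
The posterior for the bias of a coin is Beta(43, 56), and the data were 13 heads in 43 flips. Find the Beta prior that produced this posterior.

Under Beta–binomial conjugacy the posterior parameters are (a+s, b+f).
Subtract the data counts: 43−13=30, 56−30=26.

Beta(30, 26)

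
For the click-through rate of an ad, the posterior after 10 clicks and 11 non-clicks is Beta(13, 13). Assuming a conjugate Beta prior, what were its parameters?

Under Beta–binomial conjugacy the posterior parameters are (a+s, b+f).
So a = 13 − 10 = 3 and b = 13 − 11 = 2.

Beta(3, 2)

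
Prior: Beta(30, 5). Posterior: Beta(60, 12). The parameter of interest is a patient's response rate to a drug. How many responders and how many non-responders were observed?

30 responders and 7 non-responders

A Beta(α, β) prior with s successes and f failures in binomial data gives a Beta(α+s, β+f) posterior.
Match parameters: s=60−30=30, f=12−5=7.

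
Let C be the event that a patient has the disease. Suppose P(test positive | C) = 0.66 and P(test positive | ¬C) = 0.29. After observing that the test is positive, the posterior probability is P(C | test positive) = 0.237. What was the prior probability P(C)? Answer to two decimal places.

Bayes' rule in odds form gives O(C|E) = O(C)·[P(E|C)/P(E|¬C)], hence O(C) = O(C|E)/LR.
Posterior odds = 0.237/(1−0.237) = 0.3106. LR = 0.66/0.29 = 2.2759.
Prior odds = 0.3106/2.2759 = 0.1365, so P(C) = 0.1365/(1+0.1365) ≈ 0.12.

P(C) = 0.12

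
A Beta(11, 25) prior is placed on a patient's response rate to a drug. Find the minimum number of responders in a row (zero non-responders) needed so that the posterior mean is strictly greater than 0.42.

After k responders and 0 non-responders the posterior is Beta(11+k, 25), with mean (11+k)/(11+25+k).
Set (11+k)/(36+k) > 0.42 and solve: k > (0.42·36 − 11)/(1 − 0.42) = 7.103.
The smallest integer exceeding 7.103 is 8, and checking k=8: (19)/(44) = 0.4318 > 0.42.

k = 8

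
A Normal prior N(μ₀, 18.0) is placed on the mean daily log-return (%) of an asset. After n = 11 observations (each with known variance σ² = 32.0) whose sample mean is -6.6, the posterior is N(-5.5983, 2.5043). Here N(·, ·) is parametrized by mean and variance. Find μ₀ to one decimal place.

The posterior mean is a precision-weighted average: μ_n = (τ₀μ₀ + τ_data·x̄)/(τ₀+τ_data), with τ₀=1/σ₀² and τ_data=n/σ².
Here τ₀ = 1/18.0 = 0.055556 and τ_data = 11/32.0 = 0.343750, so τ_n = 0.399306.
Rearranging for μ₀: μ₀ = (μ_n·τ_n − τ_data·x̄)/τ₀ = (-5.5983·0.399306 − 0.343750·-6.6) / 0.055556 = 0.033315/0.055556 ≈ 0.6.

μ₀ = 0.6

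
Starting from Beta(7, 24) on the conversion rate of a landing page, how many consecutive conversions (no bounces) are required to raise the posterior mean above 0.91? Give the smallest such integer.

k = 236

After k conversions and 0 bounces the posterior is Beta(7+k, 24), with mean (7+k)/(7+24+k).
Set (7+k)/(31+k) > 0.91 and solve: k > (0.91·31 − 7)/(1 − 0.91) = 235.667.
The smallest integer exceeding 235.667 is 236, and checking k=236: (243)/(267) = 0.9101 > 0.91.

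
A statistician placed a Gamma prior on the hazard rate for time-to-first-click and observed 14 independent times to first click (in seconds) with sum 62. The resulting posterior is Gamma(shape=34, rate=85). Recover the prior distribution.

For an exponential likelihood with a Gamma(α, β) prior on the rate, n observations with total T give posterior Gamma(α+n, β+T).
So α = 34 − 14 = 20 and β = 85 − 62 = 23.

Gamma(shape=20, rate=23)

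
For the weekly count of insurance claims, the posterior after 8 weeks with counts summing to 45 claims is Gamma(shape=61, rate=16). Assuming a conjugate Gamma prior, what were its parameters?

Gamma–Poisson conjugacy: posterior shape = α + Σxᵢ, posterior rate = β + n.
So α = 61 − 45 = 16 and β = 16 − 8 = 8.

Gamma(shape=16, rate=8)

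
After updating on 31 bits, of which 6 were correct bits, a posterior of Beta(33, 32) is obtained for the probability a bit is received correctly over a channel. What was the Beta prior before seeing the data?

Beta(27, 7)

A Beta(α, β) prior with s successes and f failures in binomial data gives a Beta(α+s, β+f) posterior.
So α = 33 − 6 = 27 and β = 32 − 25 = 7.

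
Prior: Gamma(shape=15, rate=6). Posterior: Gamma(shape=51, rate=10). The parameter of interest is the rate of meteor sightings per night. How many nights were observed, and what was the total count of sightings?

n = 4 nights with total 36 sightings

A Gamma(α, β) prior (rate parametrization) on a Poisson rate with n observations summing to S gives posterior Gamma(α+S, β+n).
Matching: Σxᵢ = 51 − 15 = 36 and n = 10 − 6 = 4.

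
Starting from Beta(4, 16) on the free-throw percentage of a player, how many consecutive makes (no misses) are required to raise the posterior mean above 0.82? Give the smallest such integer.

After k makes and 0 misses the posterior is Beta(4+k, 16), with mean (4+k)/(4+16+k).
Set (4+k)/(20+k) > 0.82 and solve: k > (0.82·20 − 4)/(1 − 0.82) = 68.889.
The smallest integer exceeding 68.889 is 69, and checking k=69: (73)/(89) = 0.8202 > 0.82.

k = 69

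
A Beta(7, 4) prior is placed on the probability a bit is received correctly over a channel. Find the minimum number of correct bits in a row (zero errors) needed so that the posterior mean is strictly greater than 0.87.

k = 20

After k correct bits and 0 errors the posterior is Beta(7+k, 4), with mean (7+k)/(7+4+k).
Set (7+k)/(11+k) > 0.87 and solve: k > (0.87·11 − 7)/(1 − 0.87) = 19.769.
The smallest integer exceeding 19.769 is 20, and checking k=20: (27)/(31) = 0.8710 > 0.87.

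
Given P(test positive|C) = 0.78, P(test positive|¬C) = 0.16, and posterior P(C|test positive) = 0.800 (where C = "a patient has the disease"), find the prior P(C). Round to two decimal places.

P(C) = 0.45

Bayes' rule in odds form gives O(C|E) = O(C)·[P(E|C)/P(E|¬C)], hence O(C) = O(C|E)/LR.
Posterior odds = 0.800/(1−0.800) = 4.0000. LR = 0.78/0.16 = 4.8750.
Prior odds = 4.0000/4.8750 = 0.8205, so P(C) = 0.8205/(1+0.8205) ≈ 0.45.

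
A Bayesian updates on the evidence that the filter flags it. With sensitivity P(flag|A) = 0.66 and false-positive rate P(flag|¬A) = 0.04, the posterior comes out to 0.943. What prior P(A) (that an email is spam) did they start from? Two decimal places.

P(A) = 0.50

Bayes' rule in odds form gives O(A|E) = O(A)·[P(E|A)/P(E|¬A)], hence O(A) = O(A|E)/LR.
Posterior odds = 0.943/(1−0.943) = 16.5439. LR = 0.66/0.04 = 16.5000.
Prior odds = 16.5439/16.5000 = 1.0027, so P(A) = 1.0027/(1+1.0027) ≈ 0.50.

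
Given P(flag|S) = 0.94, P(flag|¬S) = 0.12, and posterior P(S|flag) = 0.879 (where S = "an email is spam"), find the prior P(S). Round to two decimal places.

P(S) = 0.48

Bayes' rule in odds form gives O(S|E) = O(S)·[P(E|S)/P(E|¬S)], hence O(S) = O(S|E)/LR.
Posterior odds = 0.879/(1−0.879) = 7.2645. LR = 0.94/0.12 = 7.8333.
Prior odds = 7.2645/7.8333 = 0.9274, so P(S) = 0.9274/(1+0.9274) ≈ 0.48.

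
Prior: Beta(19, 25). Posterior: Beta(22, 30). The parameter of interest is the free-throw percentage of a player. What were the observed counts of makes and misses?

Beta is conjugate to the binomial likelihood: posterior = Beta(α+s, β+f).
Match parameters: s=22−19=3, f=30−25=5.

3 makes and 5 misses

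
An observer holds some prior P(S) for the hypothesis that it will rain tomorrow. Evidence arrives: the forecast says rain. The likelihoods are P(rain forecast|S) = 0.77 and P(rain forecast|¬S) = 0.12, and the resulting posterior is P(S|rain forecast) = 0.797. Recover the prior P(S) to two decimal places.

P(S) = 0.38

In odds form, posterior odds = prior odds × likelihood ratio, so prior odds = posterior odds ÷ LR.
Posterior odds = 0.797/(1−0.797) = 3.9261. LR = 0.77/0.12 = 6.4167.
Prior odds = 3.9261/6.4167 = 0.6119, so P(S) = 0.6119/(1+0.6119) ≈ 0.38.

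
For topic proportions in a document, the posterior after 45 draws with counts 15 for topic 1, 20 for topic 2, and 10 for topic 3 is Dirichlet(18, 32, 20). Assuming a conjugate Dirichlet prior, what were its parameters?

Dirichlet(3, 12, 10)

For a Dirichlet(α) prior with multinomial counts c, the posterior is Dirichlet(α + c) componentwise.
Subtract each count from the matching posterior parameter: 18−15=3, 32−20=12, 20−10=10.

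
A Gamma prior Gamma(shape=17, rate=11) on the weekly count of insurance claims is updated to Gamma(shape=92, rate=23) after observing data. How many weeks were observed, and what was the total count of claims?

n = 12 weeks with total 75 claims

A Gamma(α, β) prior (rate parametrization) on a Poisson rate with n observations summing to S gives posterior Gamma(α+S, β+n).
Matching: Σxᵢ = 92 − 17 = 75 and n = 23 − 11 = 12.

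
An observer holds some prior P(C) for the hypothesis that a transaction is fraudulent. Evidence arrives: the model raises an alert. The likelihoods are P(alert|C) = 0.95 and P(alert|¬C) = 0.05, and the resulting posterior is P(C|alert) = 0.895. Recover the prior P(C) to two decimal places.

P(C) = 0.31

Bayes' rule in odds form gives O(C|E) = O(C)·[P(E|C)/P(E|¬C)], hence O(C) = O(C|E)/LR.
Posterior odds = 0.895/(1−0.895) = 8.5238. LR = 0.95/0.05 = 19.0000.
Prior odds = 8.5238/19.0000 = 0.4486, so P(C) = 0.4486/(1+0.4486) ≈ 0.31.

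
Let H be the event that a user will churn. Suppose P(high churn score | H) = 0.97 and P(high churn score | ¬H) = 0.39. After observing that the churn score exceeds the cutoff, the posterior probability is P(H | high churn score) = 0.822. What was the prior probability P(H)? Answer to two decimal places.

P(H) = 0.65

Bayes' rule in odds form gives O(H|E) = O(H)·[P(E|H)/P(E|¬H)], hence O(H) = O(H|E)/LR.
Posterior odds = 0.822/(1−0.822) = 4.6180. LR = 0.97/0.39 = 2.4872.
Prior odds = 4.6180/2.4872 = 1.8567, so P(H) = 1.8567/(1+1.8567) ≈ 0.65.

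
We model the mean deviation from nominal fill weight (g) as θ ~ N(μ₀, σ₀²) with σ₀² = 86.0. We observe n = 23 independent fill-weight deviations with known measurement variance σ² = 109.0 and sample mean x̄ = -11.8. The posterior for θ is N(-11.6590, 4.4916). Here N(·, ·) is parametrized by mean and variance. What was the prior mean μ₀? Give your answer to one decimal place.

μ₀ = -9.1

The posterior mean is a precision-weighted average: μ_n = (τ₀μ₀ + τ_data·x̄)/(τ₀+τ_data), with τ₀=1/σ₀² and τ_data=n/σ².
Here τ₀ = 1/86.0 = 0.011628 and τ_data = 23/109.0 = 0.211009, so τ_n = 0.222637.
Rearranging for μ₀: μ₀ = (μ_n·τ_n − τ_data·x̄)/τ₀ = (-11.6590·0.222637 − 0.211009·-11.8) / 0.011628 = -0.105819/0.011628 ≈ -9.1.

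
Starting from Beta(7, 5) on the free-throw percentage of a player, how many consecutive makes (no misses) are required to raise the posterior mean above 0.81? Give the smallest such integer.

After k makes and 0 misses the posterior is Beta(7+k, 5), with mean (7+k)/(7+5+k).
Set (7+k)/(12+k) > 0.81 and solve: k > (0.81·12 − 7)/(1 − 0.81) = 14.316.
The smallest integer exceeding 14.316 is 15, and checking k=15: (22)/(27) = 0.8148 > 0.81.

k = 15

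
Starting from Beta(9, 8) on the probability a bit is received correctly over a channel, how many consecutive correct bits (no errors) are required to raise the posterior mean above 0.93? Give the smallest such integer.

k = 98

After k correct bits and 0 errors the posterior is Beta(9+k, 8), with mean (9+k)/(9+8+k).
Set (9+k)/(17+k) > 0.93 and solve: k > (0.93·17 − 9)/(1 − 0.93) = 97.286.
The smallest integer exceeding 97.286 is 98.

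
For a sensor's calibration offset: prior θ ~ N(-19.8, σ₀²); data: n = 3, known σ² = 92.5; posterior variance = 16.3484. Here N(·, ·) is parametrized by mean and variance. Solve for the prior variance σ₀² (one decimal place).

Posterior precision equals prior precision plus data precision: 1/σ_n² = 1/σ₀² + n/σ².
So 1/σ₀² = 1/16.3484 − 3/92.5 = 0.061168 − 0.032432 = 0.028736.
Hence σ₀² = 1/0.028736 ≈ 34.8.

σ₀² = 34.8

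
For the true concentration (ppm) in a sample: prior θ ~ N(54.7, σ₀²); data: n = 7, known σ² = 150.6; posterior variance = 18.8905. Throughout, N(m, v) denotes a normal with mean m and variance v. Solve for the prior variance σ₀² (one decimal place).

σ₀² = 154.9

For the Normal–Normal model with known σ², precisions add: τ_n = τ₀ + n/σ².
So 1/σ₀² = 1/18.8905 − 7/150.6 = 0.052937 − 0.046481 = 0.006456.
Hence σ₀² = 1/0.006456 ≈ 154.9.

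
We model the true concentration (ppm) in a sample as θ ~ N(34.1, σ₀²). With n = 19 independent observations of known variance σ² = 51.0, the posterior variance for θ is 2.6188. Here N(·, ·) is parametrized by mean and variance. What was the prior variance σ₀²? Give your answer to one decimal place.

σ₀² = 107.5

Posterior precision equals prior precision plus data precision: 1/σ_n² = 1/σ₀² + n/σ².
So 1/σ₀² = 1/2.6188 − 19/51.0 = 0.381854 − 0.372549 = 0.009305.
Hence σ₀² = 1/0.009305 ≈ 107.5.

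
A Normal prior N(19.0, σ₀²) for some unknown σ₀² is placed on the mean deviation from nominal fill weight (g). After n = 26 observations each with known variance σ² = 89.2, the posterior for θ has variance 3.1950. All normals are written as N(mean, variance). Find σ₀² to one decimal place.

σ₀² = 46.5

For the Normal–Normal model with known σ², precisions add: τ_n = τ₀ + n/σ².
So 1/σ₀² = 1/3.1950 − 26/89.2 = 0.312989 − 0.291480 = 0.021509.
Hence σ₀² = 1/0.021509 ≈ 46.5.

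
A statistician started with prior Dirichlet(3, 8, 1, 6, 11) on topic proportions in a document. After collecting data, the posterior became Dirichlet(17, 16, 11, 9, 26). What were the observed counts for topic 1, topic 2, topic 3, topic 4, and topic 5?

counts (14, 8, 10, 3, 15)

For a Dirichlet(α) prior with multinomial counts c, the posterior is Dirichlet(α + c) componentwise.
Counts are posterior − prior componentwise: 17−3=14, 16−8=8, 11−1=10, 9−6=3, 26−11=15.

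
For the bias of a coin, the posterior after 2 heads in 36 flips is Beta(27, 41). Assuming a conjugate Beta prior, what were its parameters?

Beta(25, 7)

A Beta(α, β) prior with s successes and f failures in binomial data gives a Beta(α+s, β+f) posterior.
So α = 27 − 2 = 25 and β = 41 − 34 = 7.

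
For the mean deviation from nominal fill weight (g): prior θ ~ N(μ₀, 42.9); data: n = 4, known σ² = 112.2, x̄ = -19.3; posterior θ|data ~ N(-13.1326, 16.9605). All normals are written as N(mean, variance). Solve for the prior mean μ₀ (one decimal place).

μ₀ = -3.7

With known observation variance, the Normal–Normal posterior has precision τ_n = τ₀ + n/σ² and mean μ_n = (τ₀μ₀ + (n/σ²)x̄)/τ_n.
Here τ₀ = 1/42.9 = 0.023310 and τ_data = 4/112.2 = 0.035651, so τ_n = 0.058961.
Rearranging for μ₀: μ₀ = (μ_n·τ_n − τ_data·x̄)/τ₀ = (-13.1326·0.058961 − 0.035651·-19.3) / 0.023310 = -0.086247/0.023310 ≈ -3.7.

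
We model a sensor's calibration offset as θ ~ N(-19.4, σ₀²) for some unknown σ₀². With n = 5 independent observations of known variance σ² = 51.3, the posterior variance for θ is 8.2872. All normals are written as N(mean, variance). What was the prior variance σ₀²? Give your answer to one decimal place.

σ₀² = 43.1

Posterior precision equals prior precision plus data precision: 1/σ_n² = 1/σ₀² + n/σ².
So 1/σ₀² = 1/8.2872 − 5/51.3 = 0.120668 − 0.097466 = 0.023202.
Hence σ₀² = 1/0.023202 ≈ 43.1.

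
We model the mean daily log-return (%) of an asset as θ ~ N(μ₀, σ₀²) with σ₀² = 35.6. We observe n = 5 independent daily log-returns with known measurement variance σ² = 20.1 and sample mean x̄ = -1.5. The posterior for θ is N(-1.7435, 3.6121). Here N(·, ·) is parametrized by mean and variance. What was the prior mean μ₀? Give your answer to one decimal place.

μ₀ = -3.9

With known observation variance, the Normal–Normal posterior has precision τ_n = τ₀ + n/σ² and mean μ_n = (τ₀μ₀ + (n/σ²)x̄)/τ_n.
Here τ₀ = 1/35.6 = 0.028090 and τ_data = 5/20.1 = 0.248756, so τ_n = 0.276846.
Rearranging for μ₀: μ₀ = (μ_n·τ_n − τ_data·x̄)/τ₀ = (-1.7435·0.276846 − 0.248756·-1.5) / 0.028090 = -0.109547/0.028090 ≈ -3.9.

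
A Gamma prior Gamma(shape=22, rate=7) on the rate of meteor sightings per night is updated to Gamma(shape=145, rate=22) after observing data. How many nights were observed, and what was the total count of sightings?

n = 15 nights with total 123 sightings

A Gamma(α, β) prior (rate parametrization) on a Poisson rate with n observations summing to S gives posterior Gamma(α+S, β+n).
Matching: Σxᵢ = 145 − 22 = 123 and n = 22 − 7 = 15.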